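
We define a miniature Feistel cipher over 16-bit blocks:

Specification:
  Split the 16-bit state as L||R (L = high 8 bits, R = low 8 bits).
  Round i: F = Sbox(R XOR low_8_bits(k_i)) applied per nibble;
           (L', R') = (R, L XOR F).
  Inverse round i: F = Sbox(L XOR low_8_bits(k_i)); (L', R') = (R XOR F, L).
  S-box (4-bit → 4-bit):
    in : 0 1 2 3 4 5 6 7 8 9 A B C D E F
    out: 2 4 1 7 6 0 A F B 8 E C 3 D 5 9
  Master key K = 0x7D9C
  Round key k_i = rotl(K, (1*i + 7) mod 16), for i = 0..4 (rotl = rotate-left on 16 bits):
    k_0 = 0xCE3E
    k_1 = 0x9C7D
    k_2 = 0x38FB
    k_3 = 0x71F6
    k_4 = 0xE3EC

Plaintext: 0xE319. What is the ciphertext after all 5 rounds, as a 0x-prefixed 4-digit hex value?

0x8F51

s_0 = plaintext = 0xE319
s_1 = Round(s_0, k_0) = 0x19FC
s_2 = Round(s_1, k_1) = 0xFCAD
s_3 = Round(s_2, k_2) = 0xADF6
s_4 = Round(s_3, k_3) = 0xF68F
s_5 = Round(s_4, k_4) = 0x8F51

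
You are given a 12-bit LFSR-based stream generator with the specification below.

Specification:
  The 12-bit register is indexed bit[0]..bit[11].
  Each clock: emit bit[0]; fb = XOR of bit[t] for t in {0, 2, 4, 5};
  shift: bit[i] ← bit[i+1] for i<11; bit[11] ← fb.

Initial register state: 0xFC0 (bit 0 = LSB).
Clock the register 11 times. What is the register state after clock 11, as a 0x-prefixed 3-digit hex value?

reg_0 = 0xFC0
clock 1: out=0, reg = 0x7E0
clock 2: out=0, reg = 0xBF0
clock 3: out=0, reg = 0x5F8
clock 4: out=0, reg = 0x2FC
clock 5: out=0, reg = 0x97E
clock 6: out=0, reg = 0xCBF
clock 7: out=1, reg = 0x65F
clock 8: out=1, reg = 0xB2F
clock 9: out=1, reg = 0xD97
clock 10: out=1, reg = 0xECB
clock 11: out=1, reg = 0xF65

0xF65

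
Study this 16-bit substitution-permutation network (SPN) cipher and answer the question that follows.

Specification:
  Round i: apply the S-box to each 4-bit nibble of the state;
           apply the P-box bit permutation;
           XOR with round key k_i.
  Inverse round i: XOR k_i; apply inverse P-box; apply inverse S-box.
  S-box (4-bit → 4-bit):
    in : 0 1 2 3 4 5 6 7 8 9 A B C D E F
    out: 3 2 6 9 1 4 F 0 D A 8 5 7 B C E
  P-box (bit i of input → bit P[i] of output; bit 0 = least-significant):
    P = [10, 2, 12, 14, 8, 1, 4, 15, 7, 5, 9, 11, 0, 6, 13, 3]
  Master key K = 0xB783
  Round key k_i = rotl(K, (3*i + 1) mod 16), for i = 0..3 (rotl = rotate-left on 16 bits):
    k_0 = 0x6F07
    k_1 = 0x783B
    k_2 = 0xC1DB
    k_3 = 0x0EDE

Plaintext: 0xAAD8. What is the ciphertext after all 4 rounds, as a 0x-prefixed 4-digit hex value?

s_0 = plaintext = 0xAAD8
s_1 = Round(s_0, k_0) = 0xB20D
s_2 = Round(s_1, k_1) = 0x1F1C
s_3 = Round(s_2, k_2) = 0xDFBD
s_4 = Round(s_3, k_3) = 0x41A3

0x41A3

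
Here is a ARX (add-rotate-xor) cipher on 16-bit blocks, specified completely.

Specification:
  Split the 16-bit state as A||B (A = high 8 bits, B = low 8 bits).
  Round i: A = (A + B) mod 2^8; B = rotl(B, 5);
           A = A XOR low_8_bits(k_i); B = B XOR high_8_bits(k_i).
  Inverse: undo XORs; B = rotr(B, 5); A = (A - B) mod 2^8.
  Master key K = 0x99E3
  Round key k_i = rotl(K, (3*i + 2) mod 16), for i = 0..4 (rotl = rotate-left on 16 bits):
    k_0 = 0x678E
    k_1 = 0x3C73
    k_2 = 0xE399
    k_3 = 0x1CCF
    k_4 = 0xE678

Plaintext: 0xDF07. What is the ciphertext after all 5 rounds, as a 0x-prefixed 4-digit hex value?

s_0 = plaintext = 0xDF07
s_1 = Round(s_0, k_0) = 0x6887
s_2 = Round(s_1, k_1) = 0x9CCC
s_3 = Round(s_2, k_2) = 0xF17A
s_4 = Round(s_3, k_3) = 0xA453
s_5 = Round(s_4, k_4) = 0x8F8C

0x8F8C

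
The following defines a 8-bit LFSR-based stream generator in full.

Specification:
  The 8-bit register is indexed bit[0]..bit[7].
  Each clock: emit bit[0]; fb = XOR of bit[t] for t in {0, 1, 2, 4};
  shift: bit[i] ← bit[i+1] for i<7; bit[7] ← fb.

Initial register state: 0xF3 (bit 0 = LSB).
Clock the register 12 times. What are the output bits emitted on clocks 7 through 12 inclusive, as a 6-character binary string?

reg_0 = 0xF3
clock 1: out=1, reg = 0xF9
clock 2: out=1, reg = 0x7C
clock 3: out=0, reg = 0x3E
clock 4: out=0, reg = 0x9F
clock 5: out=1, reg = 0x4F
clock 6: out=1, reg = 0xA7
clock 7: out=1, reg = 0xD3
clock 8: out=1, reg = 0xE9
clock 9: out=1, reg = 0xF4
clock 10: out=0, reg = 0x7A
clock 11: out=0, reg = 0x3D
clock 12: out=1, reg = 0x9E

111001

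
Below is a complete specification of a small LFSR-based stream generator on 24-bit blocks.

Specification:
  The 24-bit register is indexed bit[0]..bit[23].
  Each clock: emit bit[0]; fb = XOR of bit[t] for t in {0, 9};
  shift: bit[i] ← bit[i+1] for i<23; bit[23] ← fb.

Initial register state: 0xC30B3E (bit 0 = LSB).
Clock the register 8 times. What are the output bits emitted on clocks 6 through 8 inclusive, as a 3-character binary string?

100

reg_0 = 0xC30B3E
clock 1: out=0, reg = 0xE1859F
clock 2: out=1, reg = 0xF0C2CF
clock 3: out=1, reg = 0x786167
clock 4: out=1, reg = 0xBC30B3
clock 5: out=1, reg = 0xDE1859
clock 6: out=1, reg = 0xEF0C2C
clock 7: out=0, reg = 0x778616
clock 8: out=0, reg = 0xBBC30B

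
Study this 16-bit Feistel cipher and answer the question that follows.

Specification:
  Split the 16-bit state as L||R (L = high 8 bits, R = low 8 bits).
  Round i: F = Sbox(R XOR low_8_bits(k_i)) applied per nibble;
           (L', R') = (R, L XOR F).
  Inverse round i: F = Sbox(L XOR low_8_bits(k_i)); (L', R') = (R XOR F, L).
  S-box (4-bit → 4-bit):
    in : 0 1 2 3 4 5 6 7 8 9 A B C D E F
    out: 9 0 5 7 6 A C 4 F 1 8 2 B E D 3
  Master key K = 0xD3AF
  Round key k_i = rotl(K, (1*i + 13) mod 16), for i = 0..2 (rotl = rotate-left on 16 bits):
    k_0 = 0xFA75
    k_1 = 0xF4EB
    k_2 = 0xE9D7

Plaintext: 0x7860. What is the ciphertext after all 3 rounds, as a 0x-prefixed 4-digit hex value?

s_0 = plaintext = 0x7860
s_1 = Round(s_0, k_0) = 0x6072
s_2 = Round(s_1, k_1) = 0x7271
s_3 = Round(s_2, k_2) = 0x71FE

0x71FE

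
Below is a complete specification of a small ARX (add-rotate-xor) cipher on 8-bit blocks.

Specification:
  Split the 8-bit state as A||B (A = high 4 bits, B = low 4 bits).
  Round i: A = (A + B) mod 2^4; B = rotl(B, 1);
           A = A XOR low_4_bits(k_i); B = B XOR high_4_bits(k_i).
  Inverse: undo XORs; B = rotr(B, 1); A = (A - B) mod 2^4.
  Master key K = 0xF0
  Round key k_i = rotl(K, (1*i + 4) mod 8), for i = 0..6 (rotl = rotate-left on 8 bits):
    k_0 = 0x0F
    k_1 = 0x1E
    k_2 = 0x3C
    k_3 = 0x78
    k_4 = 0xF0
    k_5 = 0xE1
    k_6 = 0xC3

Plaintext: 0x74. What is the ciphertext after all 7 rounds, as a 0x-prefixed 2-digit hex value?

0x86

s_0 = plaintext = 0x74
s_1 = Round(s_0, k_0) = 0x48
s_2 = Round(s_1, k_1) = 0x20
s_3 = Round(s_2, k_2) = 0xE3
s_4 = Round(s_3, k_3) = 0x91
s_5 = Round(s_4, k_4) = 0xAD
s_6 = Round(s_5, k_5) = 0x65
s_7 = Round(s_6, k_6) = 0x86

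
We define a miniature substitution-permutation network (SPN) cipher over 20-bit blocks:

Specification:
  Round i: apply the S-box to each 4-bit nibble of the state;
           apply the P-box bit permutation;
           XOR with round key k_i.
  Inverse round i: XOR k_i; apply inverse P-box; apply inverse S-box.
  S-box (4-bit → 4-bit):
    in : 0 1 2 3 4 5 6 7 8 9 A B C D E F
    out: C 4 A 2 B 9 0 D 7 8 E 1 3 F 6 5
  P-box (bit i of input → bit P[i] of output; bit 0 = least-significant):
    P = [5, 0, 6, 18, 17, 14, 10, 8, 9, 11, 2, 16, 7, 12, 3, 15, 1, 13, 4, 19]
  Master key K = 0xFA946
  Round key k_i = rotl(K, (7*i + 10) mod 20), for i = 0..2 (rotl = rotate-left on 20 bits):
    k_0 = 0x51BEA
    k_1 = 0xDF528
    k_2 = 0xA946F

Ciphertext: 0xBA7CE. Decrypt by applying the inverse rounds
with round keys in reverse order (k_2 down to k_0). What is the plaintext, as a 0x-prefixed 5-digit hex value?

0x7ADCA

s_0 = ciphertext = 0xBA7CE
s_1 = InvRound(s_0, k_2) = 0x3C59C
s_2 = InvRound(s_1, k_1) = 0xAC1B5
s_3 = InvRound(s_2, k_0) = 0x7ADCA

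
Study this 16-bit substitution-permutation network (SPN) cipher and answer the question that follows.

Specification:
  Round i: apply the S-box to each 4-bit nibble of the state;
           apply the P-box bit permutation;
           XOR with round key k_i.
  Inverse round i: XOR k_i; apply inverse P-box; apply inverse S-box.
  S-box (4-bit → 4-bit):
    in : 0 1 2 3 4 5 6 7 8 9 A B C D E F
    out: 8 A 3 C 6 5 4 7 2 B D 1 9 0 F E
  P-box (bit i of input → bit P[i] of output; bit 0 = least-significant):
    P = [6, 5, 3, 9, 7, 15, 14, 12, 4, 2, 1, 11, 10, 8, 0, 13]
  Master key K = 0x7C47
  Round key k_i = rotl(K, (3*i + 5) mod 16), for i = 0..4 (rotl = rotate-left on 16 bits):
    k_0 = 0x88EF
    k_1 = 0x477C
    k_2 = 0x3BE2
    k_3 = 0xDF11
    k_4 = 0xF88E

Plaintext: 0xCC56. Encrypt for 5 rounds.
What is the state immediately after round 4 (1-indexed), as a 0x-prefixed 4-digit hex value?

0x1CB9

s_0 = plaintext = 0xCC56
s_1 = Round(s_0, k_0) = 0xE477
s_2 = Round(s_1, k_1) = 0xA293
s_3 = Round(s_2, k_2) = 0x8D7F
s_4 = Round(s_3, k_3) = 0x1CB9
s_5 = Round(s_4, k_4) = 0xD37E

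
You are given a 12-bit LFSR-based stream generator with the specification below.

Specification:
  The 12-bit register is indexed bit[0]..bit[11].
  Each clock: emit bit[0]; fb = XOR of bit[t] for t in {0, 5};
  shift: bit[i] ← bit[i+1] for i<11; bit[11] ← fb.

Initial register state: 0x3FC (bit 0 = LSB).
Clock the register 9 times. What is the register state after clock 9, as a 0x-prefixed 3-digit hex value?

0x319

reg_0 = 0x3FC
clock 1: out=0, reg = 0x9FE
clock 2: out=0, reg = 0xCFF
clock 3: out=1, reg = 0x67F
clock 4: out=1, reg = 0x33F
clock 5: out=1, reg = 0x19F
clock 6: out=1, reg = 0x8CF
clock 7: out=1, reg = 0xC67
clock 8: out=1, reg = 0x633
clock 9: out=1, reg = 0x319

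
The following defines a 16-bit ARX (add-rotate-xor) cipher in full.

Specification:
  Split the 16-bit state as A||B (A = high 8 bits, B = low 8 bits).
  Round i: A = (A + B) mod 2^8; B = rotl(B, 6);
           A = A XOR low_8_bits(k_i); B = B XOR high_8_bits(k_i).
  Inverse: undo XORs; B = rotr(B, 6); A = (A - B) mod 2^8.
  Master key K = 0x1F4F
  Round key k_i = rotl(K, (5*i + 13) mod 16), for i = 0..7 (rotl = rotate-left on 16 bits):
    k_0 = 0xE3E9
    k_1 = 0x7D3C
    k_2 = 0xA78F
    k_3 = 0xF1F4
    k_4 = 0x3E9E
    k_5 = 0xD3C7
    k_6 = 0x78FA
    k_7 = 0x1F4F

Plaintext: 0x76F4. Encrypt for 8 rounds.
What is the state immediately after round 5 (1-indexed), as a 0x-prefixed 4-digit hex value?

0x6313

s_0 = plaintext = 0x76F4
s_1 = Round(s_0, k_0) = 0x83DE
s_2 = Round(s_1, k_1) = 0x5DCA
s_3 = Round(s_2, k_2) = 0xA815
s_4 = Round(s_3, k_3) = 0x49B4
s_5 = Round(s_4, k_4) = 0x6313
s_6 = Round(s_5, k_5) = 0xB117
s_7 = Round(s_6, k_6) = 0x32BD
s_8 = Round(s_7, k_7) = 0xA070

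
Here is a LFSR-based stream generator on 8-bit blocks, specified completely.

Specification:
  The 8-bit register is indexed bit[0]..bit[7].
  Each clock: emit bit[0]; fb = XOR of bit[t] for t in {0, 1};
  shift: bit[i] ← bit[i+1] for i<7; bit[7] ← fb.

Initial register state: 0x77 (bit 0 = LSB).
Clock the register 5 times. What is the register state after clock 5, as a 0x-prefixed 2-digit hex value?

reg_0 = 0x77
clock 1: out=1, reg = 0x3B
clock 2: out=1, reg = 0x1D
clock 3: out=1, reg = 0x8E
clock 4: out=0, reg = 0xC7
clock 5: out=1, reg = 0x63

0x63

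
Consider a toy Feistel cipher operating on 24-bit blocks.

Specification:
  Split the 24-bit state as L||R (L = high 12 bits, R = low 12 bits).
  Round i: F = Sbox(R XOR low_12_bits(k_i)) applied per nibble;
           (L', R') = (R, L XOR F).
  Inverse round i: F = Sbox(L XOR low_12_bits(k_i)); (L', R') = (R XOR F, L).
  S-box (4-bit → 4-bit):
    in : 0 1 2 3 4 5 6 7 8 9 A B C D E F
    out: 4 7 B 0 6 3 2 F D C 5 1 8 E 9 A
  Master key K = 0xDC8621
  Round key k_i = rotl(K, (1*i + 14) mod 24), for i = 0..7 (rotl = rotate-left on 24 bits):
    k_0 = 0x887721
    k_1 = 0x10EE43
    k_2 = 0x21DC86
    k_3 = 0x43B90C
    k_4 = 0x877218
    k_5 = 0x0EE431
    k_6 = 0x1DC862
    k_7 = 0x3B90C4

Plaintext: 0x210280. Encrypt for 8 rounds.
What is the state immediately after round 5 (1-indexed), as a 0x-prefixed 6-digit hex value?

0x17C705

s_0 = plaintext = 0x210280
s_1 = Round(s_0, k_0) = 0x280147
s_2 = Round(s_1, k_1) = 0x1478C6
s_3 = Round(s_2, k_2) = 0x8C6723
s_4 = Round(s_3, k_3) = 0x72317C
s_5 = Round(s_4, k_4) = 0x17C705
s_6 = Round(s_5, k_5) = 0x70517A
s_7 = Round(s_6, k_6) = 0x17AB78
s_8 = Round(s_7, k_7) = 0xB78062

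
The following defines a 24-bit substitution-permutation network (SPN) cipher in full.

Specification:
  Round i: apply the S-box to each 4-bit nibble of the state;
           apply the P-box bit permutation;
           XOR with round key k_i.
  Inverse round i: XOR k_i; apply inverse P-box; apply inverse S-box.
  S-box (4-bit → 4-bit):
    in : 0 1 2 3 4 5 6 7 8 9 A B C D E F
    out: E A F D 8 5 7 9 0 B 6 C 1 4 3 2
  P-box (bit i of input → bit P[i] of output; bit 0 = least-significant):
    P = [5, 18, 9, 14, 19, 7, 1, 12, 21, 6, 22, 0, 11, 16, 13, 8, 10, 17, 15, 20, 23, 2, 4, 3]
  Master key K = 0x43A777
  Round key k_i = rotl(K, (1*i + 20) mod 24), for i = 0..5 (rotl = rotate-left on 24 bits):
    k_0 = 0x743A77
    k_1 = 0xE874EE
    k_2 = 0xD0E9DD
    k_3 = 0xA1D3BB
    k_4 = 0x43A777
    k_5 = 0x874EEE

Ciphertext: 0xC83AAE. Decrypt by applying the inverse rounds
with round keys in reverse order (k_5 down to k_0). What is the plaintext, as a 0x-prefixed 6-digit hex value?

0x857A56

s_0 = ciphertext = 0xC83AAE
s_1 = InvRound(s_0, k_5) = 0x8EAA71
s_2 = InvRound(s_1, k_4) = 0xEC9D5F
s_3 = InvRound(s_2, k_3) = 0xFCEAE2
s_4 = InvRound(s_3, k_2) = 0x084756
s_5 = InvRound(s_4, k_1) = 0x38B515
s_6 = InvRound(s_5, k_0) = 0x857A56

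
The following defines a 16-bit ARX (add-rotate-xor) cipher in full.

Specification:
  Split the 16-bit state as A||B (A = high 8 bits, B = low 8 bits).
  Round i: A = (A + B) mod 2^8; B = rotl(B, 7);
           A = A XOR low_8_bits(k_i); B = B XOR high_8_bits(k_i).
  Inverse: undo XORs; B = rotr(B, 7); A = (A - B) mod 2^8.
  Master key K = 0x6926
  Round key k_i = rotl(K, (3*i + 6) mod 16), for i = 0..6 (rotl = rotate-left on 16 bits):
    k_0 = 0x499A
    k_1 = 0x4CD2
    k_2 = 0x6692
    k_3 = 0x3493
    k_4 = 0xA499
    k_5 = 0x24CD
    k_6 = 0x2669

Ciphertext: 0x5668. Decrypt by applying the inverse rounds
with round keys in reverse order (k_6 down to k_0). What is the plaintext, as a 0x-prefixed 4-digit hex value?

0x1969

s_0 = ciphertext = 0x5668
s_1 = InvRound(s_0, k_6) = 0xA39C
s_2 = InvRound(s_1, k_5) = 0xFD71
s_3 = InvRound(s_2, k_4) = 0xB9AB
s_4 = InvRound(s_3, k_3) = 0xEB3F
s_5 = InvRound(s_4, k_2) = 0xC7B2
s_6 = InvRound(s_5, k_1) = 0x18FD
s_7 = InvRound(s_6, k_0) = 0x1969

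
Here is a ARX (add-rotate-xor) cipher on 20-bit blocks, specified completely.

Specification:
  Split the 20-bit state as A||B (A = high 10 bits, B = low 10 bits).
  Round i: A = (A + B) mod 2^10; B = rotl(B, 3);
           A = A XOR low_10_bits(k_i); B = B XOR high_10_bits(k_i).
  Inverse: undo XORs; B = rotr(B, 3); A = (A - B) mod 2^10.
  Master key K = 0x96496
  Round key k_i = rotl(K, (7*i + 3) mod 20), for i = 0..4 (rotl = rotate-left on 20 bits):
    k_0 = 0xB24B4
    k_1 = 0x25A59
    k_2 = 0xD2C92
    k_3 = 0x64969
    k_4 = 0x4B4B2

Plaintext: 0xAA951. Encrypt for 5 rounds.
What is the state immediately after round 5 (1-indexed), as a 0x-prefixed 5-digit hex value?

s_0 = plaintext = 0xAA951
s_1 = Round(s_0, k_0) = 0xD3C43
s_2 = Round(s_1, k_1) = 0x72E8E
s_3 = Round(s_2, k_2) = 0x32F3E
s_4 = Round(s_3, k_3) = 0x58064
s_5 = Round(s_4, k_4) = 0x5DA0D

0x5DA0D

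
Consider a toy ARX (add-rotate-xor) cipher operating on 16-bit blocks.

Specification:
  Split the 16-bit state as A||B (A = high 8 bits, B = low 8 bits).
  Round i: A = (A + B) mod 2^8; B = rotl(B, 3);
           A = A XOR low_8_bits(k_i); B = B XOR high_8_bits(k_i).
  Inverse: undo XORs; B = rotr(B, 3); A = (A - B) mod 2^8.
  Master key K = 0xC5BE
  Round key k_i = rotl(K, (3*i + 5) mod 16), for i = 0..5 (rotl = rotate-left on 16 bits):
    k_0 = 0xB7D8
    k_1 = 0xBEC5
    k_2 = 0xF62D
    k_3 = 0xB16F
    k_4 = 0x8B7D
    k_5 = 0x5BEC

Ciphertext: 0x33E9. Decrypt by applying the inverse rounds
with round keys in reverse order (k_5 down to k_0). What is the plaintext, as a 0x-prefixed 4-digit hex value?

s_0 = ciphertext = 0x33E9
s_1 = InvRound(s_0, k_5) = 0x8956
s_2 = InvRound(s_1, k_4) = 0x39BB
s_3 = InvRound(s_2, k_3) = 0x1541
s_4 = InvRound(s_3, k_2) = 0x42F6
s_5 = InvRound(s_4, k_1) = 0x7E09
s_6 = InvRound(s_5, k_0) = 0xCFD7

0xCFD7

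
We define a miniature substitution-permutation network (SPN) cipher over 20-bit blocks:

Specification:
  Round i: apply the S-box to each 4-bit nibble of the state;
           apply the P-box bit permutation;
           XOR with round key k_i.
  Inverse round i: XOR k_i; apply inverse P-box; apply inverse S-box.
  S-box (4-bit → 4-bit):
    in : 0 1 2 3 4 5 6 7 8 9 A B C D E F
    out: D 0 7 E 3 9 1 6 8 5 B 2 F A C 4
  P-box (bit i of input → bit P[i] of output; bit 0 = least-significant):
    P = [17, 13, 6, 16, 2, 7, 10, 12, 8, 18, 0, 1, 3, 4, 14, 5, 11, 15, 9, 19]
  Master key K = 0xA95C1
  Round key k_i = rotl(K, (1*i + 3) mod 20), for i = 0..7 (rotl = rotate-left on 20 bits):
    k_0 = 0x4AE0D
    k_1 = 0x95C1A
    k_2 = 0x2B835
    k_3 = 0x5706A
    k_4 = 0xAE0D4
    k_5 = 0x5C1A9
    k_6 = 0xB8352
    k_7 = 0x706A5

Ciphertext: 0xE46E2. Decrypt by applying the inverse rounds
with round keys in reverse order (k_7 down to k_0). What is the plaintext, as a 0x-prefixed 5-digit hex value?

0x5281E

s_0 = ciphertext = 0xE46E2
s_1 = InvRound(s_0, k_7) = 0x8FE6E
s_2 = InvRound(s_1, k_6) = 0x6C60A
s_3 = InvRound(s_2, k_5) = 0xF8075
s_4 = InvRound(s_3, k_4) = 0x1E7BD
s_5 = InvRound(s_4, k_3) = 0x7BCCF
s_6 = InvRound(s_5, k_2) = 0x1AD7E
s_7 = InvRound(s_6, k_1) = 0xDE657
s_8 = InvRound(s_7, k_0) = 0x5281E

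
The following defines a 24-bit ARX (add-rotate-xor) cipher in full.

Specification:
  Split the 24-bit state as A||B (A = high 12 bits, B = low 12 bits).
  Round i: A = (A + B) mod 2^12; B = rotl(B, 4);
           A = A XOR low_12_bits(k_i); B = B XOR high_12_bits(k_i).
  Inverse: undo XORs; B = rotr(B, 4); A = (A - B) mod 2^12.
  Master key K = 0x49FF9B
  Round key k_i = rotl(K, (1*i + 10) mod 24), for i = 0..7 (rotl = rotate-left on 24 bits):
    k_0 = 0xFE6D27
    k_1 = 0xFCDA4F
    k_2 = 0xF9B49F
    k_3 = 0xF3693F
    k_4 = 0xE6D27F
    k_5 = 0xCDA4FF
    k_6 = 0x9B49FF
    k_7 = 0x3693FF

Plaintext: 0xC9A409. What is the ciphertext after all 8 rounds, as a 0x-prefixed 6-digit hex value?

s_0 = plaintext = 0xC9A409
s_1 = Round(s_0, k_0) = 0xD84F72
s_2 = Round(s_1, k_1) = 0x6B98E2
s_3 = Round(s_2, k_2) = 0xB041B3
s_4 = Round(s_3, k_3) = 0x588407
s_5 = Round(s_4, k_4) = 0xBF0E19
s_6 = Round(s_5, k_5) = 0xEF6D44
s_7 = Round(s_6, k_6) = 0x5C5DF9
s_8 = Round(s_7, k_7) = 0x041CF4

0x041CF4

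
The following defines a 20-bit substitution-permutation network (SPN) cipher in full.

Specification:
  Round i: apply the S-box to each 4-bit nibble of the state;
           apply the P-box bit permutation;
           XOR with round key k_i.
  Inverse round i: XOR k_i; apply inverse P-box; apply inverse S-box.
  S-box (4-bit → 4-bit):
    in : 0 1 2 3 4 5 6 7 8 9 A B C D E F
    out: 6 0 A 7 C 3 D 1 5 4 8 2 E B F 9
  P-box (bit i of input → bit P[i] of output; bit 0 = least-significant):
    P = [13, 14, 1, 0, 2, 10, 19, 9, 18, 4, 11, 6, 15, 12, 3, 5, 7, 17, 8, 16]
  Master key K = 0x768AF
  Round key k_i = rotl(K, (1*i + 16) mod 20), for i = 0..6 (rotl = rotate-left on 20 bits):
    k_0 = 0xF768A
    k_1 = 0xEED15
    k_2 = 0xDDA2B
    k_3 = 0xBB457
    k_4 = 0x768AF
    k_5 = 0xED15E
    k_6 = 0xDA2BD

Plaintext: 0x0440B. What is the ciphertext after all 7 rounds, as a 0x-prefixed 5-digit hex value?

0xE4266

s_0 = plaintext = 0x0440B
s_1 = Round(s_0, k_0) = 0x53BE2
s_2 = Round(s_1, k_1) = 0x43B88
s_3 = Round(s_2, k_2) = 0x46B35
s_4 = Round(s_3, k_3) = 0x2516B
s_5 = Round(s_4, k_4) = 0xCBAAB
s_6 = Round(s_5, k_5) = 0xD821E
s_7 = Round(s_6, k_6) = 0xE4266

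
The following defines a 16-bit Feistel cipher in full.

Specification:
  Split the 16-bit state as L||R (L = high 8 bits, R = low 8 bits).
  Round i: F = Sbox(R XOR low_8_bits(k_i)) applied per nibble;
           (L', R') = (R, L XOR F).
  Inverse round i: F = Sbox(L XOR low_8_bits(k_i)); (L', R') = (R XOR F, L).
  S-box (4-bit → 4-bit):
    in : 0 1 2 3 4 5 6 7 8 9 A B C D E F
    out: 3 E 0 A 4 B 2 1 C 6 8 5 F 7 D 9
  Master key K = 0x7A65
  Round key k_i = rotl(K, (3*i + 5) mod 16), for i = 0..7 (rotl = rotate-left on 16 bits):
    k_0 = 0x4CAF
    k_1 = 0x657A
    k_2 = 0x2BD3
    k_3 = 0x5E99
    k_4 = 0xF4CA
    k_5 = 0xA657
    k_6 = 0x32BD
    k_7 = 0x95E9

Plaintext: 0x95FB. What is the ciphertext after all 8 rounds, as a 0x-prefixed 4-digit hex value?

0x9DE1

s_0 = plaintext = 0x95FB
s_1 = Round(s_0, k_0) = 0xFB21
s_2 = Round(s_1, k_1) = 0x214E
s_3 = Round(s_2, k_2) = 0x4E46
s_4 = Round(s_3, k_3) = 0x4637
s_5 = Round(s_4, k_4) = 0x37D1
s_6 = Round(s_5, k_5) = 0xD1F5
s_7 = Round(s_6, k_6) = 0xF59D
s_8 = Round(s_7, k_7) = 0x9DE1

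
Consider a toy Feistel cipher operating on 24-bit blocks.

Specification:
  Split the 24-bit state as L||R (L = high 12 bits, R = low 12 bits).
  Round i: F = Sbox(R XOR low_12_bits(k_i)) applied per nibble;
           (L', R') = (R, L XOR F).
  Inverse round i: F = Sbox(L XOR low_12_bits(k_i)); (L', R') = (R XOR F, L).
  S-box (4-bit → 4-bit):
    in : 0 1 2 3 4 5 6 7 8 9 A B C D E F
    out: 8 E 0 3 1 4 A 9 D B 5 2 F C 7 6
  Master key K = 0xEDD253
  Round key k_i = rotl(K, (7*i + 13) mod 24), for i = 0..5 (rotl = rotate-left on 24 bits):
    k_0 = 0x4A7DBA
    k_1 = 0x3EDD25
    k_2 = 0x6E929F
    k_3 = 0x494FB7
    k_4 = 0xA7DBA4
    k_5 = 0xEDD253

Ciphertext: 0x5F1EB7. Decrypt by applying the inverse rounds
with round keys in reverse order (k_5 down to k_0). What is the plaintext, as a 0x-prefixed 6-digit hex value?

s_0 = ciphertext = 0x5F1EB7
s_1 = InvRound(s_0, k_5) = 0x7E75F1
s_2 = InvRound(s_1, k_4) = 0xAE27E7
s_3 = InvRound(s_2, k_3) = 0x3A3AE2
s_4 = InvRound(s_3, k_2) = 0x4DD3A3
s_5 = InvRound(s_4, k_1) = 0x8CE4DD
s_6 = InvRound(s_5, k_0) = 0x04C8CE

0x04C8CE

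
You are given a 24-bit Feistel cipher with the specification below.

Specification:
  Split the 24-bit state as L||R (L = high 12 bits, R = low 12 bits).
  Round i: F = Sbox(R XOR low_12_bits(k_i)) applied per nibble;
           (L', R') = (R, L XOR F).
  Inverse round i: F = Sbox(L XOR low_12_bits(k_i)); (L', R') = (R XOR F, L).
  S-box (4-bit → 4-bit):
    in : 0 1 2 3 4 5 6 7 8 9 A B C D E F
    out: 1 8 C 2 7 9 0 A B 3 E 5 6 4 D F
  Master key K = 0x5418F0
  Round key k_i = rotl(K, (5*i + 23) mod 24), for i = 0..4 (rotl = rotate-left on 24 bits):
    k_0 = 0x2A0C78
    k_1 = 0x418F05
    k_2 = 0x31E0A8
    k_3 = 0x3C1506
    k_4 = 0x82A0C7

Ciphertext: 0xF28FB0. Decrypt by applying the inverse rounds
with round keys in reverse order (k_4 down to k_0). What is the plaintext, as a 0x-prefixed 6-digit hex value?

s_0 = ciphertext = 0xF28FB0
s_1 = InvRound(s_0, k_4) = 0x06FF28
s_2 = InvRound(s_1, k_3) = 0x62B06F
s_3 = InvRound(s_2, k_2) = 0x0DD62B
s_4 = InvRound(s_3, k_1) = 0x9600DD
s_5 = InvRound(s_4, k_0) = 0x956960

0x956960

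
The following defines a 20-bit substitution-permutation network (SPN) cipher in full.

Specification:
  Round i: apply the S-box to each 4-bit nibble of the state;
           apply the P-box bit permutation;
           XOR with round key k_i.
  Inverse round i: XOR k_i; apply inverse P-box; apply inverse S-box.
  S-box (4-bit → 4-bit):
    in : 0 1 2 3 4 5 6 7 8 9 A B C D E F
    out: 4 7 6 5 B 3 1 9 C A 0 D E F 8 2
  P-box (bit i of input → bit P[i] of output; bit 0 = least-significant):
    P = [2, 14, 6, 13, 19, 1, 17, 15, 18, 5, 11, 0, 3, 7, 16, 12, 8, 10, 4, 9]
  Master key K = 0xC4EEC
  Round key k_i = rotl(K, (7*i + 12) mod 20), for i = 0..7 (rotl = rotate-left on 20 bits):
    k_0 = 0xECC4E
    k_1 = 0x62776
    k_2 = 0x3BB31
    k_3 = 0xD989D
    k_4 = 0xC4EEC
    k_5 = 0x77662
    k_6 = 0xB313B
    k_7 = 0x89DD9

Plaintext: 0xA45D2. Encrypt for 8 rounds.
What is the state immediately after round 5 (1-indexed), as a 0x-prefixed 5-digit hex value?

s_0 = plaintext = 0xA45D2
s_1 = Round(s_0, k_0) = 0x01CA4
s_2 = Round(s_1, k_1) = 0x74FCB
s_3 = Round(s_2, k_2) = 0x108DF
s_4 = Round(s_3, k_3) = 0x6558E
s_5 = Round(s_4, k_4) = 0xAEF44
s_6 = Round(s_5, k_5) = 0xF8644
s_7 = Round(s_6, k_6) = 0x6C53D
s_8 = Round(s_7, k_7) = 0x7EC3D

0xAEF44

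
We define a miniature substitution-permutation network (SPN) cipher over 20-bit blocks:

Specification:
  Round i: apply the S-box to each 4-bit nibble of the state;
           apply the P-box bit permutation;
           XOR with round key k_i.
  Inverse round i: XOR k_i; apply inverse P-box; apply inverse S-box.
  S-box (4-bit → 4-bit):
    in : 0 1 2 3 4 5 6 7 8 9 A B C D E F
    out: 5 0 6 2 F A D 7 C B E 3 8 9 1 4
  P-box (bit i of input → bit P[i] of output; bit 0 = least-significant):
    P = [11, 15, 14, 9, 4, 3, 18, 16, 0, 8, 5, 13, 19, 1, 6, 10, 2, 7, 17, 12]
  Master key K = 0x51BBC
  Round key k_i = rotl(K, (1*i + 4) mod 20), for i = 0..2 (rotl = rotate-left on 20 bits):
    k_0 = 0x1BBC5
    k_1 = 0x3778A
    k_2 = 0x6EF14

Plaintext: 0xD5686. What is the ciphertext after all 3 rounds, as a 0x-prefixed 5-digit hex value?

0x6E274

s_0 = plaintext = 0xD5686
s_1 = Round(s_0, k_0) = 0x4C5E2
s_2 = Round(s_1, k_1) = 0x1821E
s_3 = Round(s_2, k_2) = 0x6E274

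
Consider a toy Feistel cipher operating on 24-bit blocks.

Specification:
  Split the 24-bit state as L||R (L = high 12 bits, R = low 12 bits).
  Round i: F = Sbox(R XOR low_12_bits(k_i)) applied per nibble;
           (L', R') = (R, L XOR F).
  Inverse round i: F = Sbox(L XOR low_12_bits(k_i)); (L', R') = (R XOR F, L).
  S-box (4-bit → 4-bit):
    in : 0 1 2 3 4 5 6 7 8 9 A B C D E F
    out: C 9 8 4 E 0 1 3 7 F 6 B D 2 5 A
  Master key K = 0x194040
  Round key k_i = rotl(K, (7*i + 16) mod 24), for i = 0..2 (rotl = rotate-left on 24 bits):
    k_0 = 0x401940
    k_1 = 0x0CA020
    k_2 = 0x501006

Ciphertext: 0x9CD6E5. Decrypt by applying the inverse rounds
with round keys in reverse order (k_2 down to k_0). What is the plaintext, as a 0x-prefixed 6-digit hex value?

0x3A9658

s_0 = ciphertext = 0x9CD6E5
s_1 = InvRound(s_0, k_2) = 0x93E9CD
s_2 = InvRound(s_1, k_1) = 0x65893E
s_3 = InvRound(s_2, k_0) = 0x3A9658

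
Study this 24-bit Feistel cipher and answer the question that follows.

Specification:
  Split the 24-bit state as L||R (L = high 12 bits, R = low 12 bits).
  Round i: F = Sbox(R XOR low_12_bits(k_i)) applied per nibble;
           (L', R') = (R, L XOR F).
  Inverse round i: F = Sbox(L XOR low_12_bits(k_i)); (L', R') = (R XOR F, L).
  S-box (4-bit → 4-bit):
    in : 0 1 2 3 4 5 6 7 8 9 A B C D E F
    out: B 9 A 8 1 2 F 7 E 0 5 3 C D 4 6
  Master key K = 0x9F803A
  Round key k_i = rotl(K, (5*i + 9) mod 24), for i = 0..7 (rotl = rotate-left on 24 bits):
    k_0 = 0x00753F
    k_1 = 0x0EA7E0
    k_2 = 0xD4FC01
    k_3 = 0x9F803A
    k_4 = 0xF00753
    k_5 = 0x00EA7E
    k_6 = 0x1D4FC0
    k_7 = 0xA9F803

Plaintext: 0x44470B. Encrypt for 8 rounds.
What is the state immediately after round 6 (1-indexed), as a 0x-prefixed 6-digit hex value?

0x0C3FCD

s_0 = plaintext = 0x44470B
s_1 = Round(s_0, k_0) = 0x70BEC5
s_2 = Round(s_1, k_1) = 0xEC57A9
s_3 = Round(s_2, k_2) = 0x7A9D9B
s_4 = Round(s_3, k_3) = 0xD9BAF0
s_5 = Round(s_4, k_4) = 0xAF00C3
s_6 = Round(s_5, k_5) = 0x0C3FCD
s_7 = Round(s_6, k_6) = 0xFCDB7E
s_8 = Round(s_7, k_7) = 0xB7E7B0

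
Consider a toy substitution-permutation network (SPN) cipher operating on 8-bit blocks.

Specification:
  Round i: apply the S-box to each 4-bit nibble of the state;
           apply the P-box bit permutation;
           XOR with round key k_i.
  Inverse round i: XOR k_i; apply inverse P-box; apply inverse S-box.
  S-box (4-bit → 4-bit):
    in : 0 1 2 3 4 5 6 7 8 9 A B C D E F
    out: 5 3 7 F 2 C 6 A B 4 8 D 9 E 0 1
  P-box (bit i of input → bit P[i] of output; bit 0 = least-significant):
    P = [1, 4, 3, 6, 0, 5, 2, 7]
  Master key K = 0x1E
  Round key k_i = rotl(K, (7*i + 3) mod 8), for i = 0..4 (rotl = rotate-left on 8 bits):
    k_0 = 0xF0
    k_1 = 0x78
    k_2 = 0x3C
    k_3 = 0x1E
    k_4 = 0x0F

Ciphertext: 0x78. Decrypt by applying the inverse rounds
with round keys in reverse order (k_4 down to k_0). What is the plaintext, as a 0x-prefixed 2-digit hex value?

0xB8

s_0 = ciphertext = 0x78
s_1 = InvRound(s_0, k_4) = 0x28
s_2 = InvRound(s_1, k_3) = 0x61
s_3 = InvRound(s_2, k_2) = 0x0D
s_4 = InvRound(s_3, k_1) = 0x27
s_5 = InvRound(s_4, k_0) = 0xB8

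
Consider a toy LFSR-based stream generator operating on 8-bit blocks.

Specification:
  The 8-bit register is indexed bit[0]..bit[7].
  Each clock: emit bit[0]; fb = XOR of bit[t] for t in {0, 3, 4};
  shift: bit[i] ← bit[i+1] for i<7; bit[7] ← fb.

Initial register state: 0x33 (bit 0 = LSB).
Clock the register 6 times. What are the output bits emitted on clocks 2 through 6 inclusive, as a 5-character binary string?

10011

reg_0 = 0x33
clock 1: out=1, reg = 0x19
clock 2: out=1, reg = 0x8C
clock 3: out=0, reg = 0xC6
clock 4: out=0, reg = 0x63
clock 5: out=1, reg = 0xB1
clock 6: out=1, reg = 0x58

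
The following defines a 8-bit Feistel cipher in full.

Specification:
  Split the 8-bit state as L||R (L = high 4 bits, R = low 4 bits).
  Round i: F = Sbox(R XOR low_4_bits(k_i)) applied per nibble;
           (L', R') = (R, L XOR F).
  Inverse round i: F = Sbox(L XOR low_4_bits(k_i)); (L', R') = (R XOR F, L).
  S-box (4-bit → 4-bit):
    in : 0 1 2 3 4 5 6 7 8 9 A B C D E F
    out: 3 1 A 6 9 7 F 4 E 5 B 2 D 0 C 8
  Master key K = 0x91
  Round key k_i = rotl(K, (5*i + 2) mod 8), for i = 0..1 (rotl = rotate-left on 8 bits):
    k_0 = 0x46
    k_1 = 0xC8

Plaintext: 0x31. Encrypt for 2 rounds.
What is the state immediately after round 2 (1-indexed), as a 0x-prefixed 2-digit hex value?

s_0 = plaintext = 0x31
s_1 = Round(s_0, k_0) = 0x17
s_2 = Round(s_1, k_1) = 0x79

0x79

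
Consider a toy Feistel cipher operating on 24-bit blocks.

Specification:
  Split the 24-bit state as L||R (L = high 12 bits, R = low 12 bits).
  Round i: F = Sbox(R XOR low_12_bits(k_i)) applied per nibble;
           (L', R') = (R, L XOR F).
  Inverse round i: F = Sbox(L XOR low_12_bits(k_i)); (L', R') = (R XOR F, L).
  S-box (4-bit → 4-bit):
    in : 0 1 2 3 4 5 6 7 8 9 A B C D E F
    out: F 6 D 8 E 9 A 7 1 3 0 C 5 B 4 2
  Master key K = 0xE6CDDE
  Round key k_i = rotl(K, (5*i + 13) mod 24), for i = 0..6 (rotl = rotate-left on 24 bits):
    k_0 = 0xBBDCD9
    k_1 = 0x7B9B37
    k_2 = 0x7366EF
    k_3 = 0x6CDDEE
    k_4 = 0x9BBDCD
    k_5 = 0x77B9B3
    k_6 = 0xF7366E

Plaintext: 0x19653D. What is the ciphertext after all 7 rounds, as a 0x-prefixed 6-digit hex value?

s_0 = plaintext = 0x19653D
s_1 = Round(s_0, k_0) = 0x53D2D8
s_2 = Round(s_1, k_1) = 0x2D867F
s_3 = Round(s_2, k_2) = 0x67FDE7
s_4 = Round(s_3, k_3) = 0xDE798C
s_5 = Round(s_4, k_4) = 0x98C301
s_6 = Round(s_5, k_5) = 0x301941
s_7 = Round(s_6, k_6) = 0x9411D3

0x9411D3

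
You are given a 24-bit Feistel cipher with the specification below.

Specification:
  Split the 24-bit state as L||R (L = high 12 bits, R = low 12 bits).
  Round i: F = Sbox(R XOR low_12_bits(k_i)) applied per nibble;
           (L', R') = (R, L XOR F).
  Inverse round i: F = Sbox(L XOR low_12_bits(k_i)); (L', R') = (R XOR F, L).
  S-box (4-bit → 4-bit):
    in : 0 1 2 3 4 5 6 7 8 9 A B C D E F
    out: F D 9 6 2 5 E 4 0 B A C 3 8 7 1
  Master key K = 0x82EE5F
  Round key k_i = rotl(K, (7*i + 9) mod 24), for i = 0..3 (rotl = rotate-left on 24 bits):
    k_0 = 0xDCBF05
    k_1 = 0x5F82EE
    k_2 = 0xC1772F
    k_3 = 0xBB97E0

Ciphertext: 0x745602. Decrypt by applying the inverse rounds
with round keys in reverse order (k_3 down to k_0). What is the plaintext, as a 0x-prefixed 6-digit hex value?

s_0 = ciphertext = 0x745602
s_1 = InvRound(s_0, k_3) = 0x9A7745
s_2 = InvRound(s_1, k_2) = 0x0459A7
s_3 = InvRound(s_2, k_1) = 0x00B045
s_4 = InvRound(s_3, k_0) = 0x1B200B

0x1B200B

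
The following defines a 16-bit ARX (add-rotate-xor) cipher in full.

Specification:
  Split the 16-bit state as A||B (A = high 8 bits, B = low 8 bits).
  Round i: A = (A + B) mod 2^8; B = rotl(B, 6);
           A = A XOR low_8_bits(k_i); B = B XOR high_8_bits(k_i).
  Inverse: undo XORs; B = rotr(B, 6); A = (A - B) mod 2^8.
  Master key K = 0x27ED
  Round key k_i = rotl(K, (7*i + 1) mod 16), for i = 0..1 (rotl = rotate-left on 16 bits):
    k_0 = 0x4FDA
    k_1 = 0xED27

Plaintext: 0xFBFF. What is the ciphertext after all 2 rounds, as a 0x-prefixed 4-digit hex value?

0xF7C1

s_0 = plaintext = 0xFBFF
s_1 = Round(s_0, k_0) = 0x20B0
s_2 = Round(s_1, k_1) = 0xF7C1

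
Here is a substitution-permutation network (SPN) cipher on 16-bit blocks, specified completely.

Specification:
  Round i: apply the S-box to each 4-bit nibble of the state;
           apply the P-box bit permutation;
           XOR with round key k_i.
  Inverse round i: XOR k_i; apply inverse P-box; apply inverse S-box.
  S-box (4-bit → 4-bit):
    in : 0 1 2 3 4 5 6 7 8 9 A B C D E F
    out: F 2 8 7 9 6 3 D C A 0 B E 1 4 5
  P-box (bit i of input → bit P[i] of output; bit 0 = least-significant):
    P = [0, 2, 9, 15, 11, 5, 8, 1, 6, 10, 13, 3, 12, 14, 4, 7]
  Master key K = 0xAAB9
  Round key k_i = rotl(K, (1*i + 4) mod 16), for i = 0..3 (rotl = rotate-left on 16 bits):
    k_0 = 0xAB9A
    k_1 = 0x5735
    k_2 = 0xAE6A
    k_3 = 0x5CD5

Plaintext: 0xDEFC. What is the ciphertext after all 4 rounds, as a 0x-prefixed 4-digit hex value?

0xC9E8

s_0 = plaintext = 0xDEFC
s_1 = Round(s_0, k_0) = 0x109E
s_2 = Round(s_1, k_1) = 0x315F
s_3 = Round(s_2, k_2) = 0xF95B
s_4 = Round(s_3, k_3) = 0xC9E8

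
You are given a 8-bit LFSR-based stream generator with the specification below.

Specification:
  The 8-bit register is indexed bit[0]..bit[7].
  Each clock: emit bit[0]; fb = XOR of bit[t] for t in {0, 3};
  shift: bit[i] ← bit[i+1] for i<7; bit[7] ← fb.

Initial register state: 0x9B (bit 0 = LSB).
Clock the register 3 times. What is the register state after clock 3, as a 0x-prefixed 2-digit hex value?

0x13

reg_0 = 0x9B
clock 1: out=1, reg = 0x4D
clock 2: out=1, reg = 0x26
clock 3: out=0, reg = 0x13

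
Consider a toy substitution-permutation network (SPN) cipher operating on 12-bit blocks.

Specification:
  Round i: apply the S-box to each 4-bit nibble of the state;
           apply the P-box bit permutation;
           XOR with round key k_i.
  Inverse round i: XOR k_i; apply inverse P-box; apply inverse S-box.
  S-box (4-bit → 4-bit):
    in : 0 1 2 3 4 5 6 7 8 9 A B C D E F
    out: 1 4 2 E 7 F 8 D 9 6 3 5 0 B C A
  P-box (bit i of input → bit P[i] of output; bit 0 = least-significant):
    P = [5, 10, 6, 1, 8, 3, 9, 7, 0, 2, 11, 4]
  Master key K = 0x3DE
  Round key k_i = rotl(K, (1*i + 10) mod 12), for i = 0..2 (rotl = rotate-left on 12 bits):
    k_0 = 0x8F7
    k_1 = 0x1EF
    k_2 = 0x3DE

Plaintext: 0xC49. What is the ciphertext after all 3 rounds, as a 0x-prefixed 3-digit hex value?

s_0 = plaintext = 0xC49
s_1 = Round(s_0, k_0) = 0xFBF
s_2 = Round(s_1, k_1) = 0x6F9
s_3 = Round(s_2, k_2) = 0x706

0x706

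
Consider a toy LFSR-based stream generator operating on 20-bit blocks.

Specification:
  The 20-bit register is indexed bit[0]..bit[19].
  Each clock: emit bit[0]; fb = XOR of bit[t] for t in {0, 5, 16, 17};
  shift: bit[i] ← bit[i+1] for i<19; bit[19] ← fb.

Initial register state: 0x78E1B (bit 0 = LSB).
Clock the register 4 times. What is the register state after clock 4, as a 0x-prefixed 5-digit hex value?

reg_0 = 0x78E1B
clock 1: out=1, reg = 0xBC70D
clock 2: out=1, reg = 0xDE386
clock 3: out=0, reg = 0xEF1C3
clock 4: out=1, reg = 0x778E1

0x778E1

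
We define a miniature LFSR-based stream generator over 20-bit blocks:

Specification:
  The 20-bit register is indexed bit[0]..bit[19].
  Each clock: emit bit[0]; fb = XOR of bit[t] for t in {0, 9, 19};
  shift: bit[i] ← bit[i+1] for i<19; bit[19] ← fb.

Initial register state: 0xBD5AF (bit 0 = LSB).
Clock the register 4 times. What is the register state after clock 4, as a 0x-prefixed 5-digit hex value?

reg_0 = 0xBD5AF
clock 1: out=1, reg = 0x5EAD7
clock 2: out=1, reg = 0x2F56B
clock 3: out=1, reg = 0x97AB5
clock 4: out=1, reg = 0xCBD5A

0xCBD5A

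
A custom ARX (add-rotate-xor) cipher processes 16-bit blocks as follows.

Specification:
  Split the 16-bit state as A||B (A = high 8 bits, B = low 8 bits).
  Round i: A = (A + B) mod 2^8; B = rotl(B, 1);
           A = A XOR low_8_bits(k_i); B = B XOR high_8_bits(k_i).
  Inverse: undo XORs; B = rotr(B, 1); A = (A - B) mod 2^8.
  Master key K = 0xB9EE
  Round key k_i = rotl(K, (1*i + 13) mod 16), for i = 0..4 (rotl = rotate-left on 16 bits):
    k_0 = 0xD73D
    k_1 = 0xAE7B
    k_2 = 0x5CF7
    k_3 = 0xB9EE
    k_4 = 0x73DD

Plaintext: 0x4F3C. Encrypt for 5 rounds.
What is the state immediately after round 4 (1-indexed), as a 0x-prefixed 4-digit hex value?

0x59C6

s_0 = plaintext = 0x4F3C
s_1 = Round(s_0, k_0) = 0xB6AF
s_2 = Round(s_1, k_1) = 0x1EF1
s_3 = Round(s_2, k_2) = 0xF8BF
s_4 = Round(s_3, k_3) = 0x59C6
s_5 = Round(s_4, k_4) = 0xC2FE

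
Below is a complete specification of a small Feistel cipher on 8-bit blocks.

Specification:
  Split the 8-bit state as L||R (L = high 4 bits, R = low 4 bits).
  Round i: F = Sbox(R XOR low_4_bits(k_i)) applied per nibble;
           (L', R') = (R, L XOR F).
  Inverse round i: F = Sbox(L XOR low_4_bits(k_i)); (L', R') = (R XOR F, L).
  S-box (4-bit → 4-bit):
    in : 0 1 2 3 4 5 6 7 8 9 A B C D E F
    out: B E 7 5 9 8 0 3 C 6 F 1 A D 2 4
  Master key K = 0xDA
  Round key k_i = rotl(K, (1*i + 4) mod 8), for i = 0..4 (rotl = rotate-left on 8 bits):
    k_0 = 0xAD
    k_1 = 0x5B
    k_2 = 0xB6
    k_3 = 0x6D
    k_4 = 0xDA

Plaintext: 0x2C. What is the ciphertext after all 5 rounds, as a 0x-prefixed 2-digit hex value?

0xCA

s_0 = plaintext = 0x2C
s_1 = Round(s_0, k_0) = 0xCC
s_2 = Round(s_1, k_1) = 0xCF
s_3 = Round(s_2, k_2) = 0xFA
s_4 = Round(s_3, k_3) = 0xAC
s_5 = Round(s_4, k_4) = 0xCA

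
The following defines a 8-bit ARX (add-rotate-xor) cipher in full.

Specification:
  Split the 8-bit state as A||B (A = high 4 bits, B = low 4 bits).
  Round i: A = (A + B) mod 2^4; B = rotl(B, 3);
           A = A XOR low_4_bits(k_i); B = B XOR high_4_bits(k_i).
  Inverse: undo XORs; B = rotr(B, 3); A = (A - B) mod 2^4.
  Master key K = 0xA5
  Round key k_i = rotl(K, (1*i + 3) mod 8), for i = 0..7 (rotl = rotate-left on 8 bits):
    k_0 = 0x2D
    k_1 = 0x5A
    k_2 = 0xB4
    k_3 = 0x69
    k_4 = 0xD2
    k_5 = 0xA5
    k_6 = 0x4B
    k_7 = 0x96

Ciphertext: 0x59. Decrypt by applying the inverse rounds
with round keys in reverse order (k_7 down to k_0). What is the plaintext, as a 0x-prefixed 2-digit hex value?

s_0 = ciphertext = 0x59
s_1 = InvRound(s_0, k_7) = 0x30
s_2 = InvRound(s_1, k_6) = 0x08
s_3 = InvRound(s_2, k_5) = 0x14
s_4 = InvRound(s_3, k_4) = 0x03
s_5 = InvRound(s_4, k_3) = 0xFA
s_6 = InvRound(s_5, k_2) = 0x92
s_7 = InvRound(s_6, k_1) = 0x5E
s_8 = InvRound(s_7, k_0) = 0xF9

0xF9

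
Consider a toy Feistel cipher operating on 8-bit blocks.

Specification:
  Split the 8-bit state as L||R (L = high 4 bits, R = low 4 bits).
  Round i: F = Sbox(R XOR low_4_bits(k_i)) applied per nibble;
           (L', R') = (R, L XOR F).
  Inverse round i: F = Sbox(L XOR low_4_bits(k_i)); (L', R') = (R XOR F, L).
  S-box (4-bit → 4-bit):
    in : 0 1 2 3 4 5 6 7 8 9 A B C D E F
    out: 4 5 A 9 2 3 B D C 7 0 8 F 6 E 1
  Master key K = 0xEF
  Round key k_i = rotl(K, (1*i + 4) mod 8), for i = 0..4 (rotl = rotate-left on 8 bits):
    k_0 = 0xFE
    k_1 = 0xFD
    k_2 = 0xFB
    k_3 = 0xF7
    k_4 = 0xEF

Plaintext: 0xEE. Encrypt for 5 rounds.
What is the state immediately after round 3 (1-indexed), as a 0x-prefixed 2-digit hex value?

0x36

s_0 = plaintext = 0xEE
s_1 = Round(s_0, k_0) = 0xEA
s_2 = Round(s_1, k_1) = 0xA3
s_3 = Round(s_2, k_2) = 0x36
s_4 = Round(s_3, k_3) = 0x66
s_5 = Round(s_4, k_4) = 0x61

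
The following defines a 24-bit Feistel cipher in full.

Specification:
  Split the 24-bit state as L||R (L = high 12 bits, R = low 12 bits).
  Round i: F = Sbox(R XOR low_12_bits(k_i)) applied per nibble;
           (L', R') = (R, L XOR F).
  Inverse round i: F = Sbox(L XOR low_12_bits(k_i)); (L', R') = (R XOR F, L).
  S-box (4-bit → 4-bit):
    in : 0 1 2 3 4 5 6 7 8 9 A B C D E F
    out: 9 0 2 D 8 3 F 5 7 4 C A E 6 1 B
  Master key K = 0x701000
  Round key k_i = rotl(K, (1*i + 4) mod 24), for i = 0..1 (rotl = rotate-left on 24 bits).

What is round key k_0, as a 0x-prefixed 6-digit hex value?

K = 0x701000
k_0 = rotl(K, (1*0+4) mod 24) = rotl(K, 4) = 0x010007

0x010007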